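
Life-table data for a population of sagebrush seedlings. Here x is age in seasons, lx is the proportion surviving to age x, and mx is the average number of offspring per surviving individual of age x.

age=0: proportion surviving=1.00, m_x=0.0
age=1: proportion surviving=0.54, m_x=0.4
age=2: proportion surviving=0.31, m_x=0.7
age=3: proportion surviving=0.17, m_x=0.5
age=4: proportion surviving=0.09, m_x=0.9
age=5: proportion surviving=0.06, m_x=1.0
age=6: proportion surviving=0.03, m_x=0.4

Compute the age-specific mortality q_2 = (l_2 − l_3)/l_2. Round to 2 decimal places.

q_2 = (l_2 − l_3) / l_2 = (0.31 − 0.17) / 0.31
     = 0.14 / 0.31 = 0.451613… → 0.45

0.45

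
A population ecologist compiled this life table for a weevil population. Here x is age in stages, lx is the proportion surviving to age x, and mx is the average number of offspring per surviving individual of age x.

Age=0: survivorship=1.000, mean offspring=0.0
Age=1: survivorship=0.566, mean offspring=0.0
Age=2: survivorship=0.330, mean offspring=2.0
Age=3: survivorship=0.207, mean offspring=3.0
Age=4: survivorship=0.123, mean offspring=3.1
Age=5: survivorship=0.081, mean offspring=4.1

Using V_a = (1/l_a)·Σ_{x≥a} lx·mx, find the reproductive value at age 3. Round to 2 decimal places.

6.45

lx·mx for x ≥ 3: 0.621, 0.3813, 0.3321 → sum = 1.3344
V_3 = 1.3344 / l_3 = 1.3344 / 0.207 = 6.446377… → 6.45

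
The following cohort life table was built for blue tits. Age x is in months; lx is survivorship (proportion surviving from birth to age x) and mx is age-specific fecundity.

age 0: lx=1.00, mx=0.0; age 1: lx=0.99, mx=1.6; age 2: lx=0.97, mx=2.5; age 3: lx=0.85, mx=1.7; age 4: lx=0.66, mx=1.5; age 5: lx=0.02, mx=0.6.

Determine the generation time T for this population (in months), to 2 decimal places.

2.29

lx·mx: 0, 1.584, 2.425, 1.445, 0.99, 0.012 → R0 = 6.456
x·lx·mx: 0, 1.584, 4.85, 4.335, 3.96, 0.06 → Σ = 14.789
T = 14.789 / 6.456 = 2.290737… → 2.29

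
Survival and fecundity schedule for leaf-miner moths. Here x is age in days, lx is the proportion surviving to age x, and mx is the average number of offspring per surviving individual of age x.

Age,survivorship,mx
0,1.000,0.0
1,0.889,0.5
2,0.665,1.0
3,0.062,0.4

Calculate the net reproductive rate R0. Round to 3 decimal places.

lx·mx by age: 0, 0.4445, 0.665, 0.0248
R0 = Σ lx·mx = 1.1343 → 1.134

1.134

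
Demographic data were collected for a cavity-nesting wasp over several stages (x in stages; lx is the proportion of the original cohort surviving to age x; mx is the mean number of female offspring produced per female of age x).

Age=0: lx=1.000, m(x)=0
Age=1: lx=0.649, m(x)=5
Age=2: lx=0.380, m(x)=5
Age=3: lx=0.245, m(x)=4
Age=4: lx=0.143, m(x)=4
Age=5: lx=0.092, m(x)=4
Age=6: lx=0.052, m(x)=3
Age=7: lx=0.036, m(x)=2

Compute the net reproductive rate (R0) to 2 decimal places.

lx·mx by age: 0, 3.245, 1.9, 0.98, 0.572, 0.368, 0.156, 0.072
R0 = Σ lx·mx = 7.293 → 7.29

7.29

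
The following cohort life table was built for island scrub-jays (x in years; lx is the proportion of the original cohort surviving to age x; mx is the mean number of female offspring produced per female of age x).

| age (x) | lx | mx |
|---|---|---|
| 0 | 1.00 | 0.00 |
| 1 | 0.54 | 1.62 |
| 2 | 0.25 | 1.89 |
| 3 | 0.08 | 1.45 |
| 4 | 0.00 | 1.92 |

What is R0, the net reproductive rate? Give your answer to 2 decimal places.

1.46

lx·mx by age: 0, 0.8748, 0.4725, 0.116, 0
R0 = Σ lx·mx = 1.4633 → 1.46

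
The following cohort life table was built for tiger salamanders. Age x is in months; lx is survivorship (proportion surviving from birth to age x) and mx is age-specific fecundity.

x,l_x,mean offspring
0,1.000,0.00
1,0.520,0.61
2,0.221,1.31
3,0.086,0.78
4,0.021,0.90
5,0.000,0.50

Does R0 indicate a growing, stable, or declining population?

R0 = Σ lx·mx = 0 + 0.3172 + 0.28951 + 0.06708 + 0.0189 + 0 = 0.69269
R0 < 1, so the population is declining.

declining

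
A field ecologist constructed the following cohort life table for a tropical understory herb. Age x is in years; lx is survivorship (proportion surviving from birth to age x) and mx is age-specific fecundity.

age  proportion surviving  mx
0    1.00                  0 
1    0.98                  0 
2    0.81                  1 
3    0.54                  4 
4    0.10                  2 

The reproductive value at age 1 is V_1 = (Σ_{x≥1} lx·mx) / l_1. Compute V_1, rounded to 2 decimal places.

3.23

lx·mx for x ≥ 1: 0, 0.81, 2.16, 0.2 → sum = 3.17
V_1 = 3.17 / l_1 = 3.17 / 0.98 = 3.234694… → 3.23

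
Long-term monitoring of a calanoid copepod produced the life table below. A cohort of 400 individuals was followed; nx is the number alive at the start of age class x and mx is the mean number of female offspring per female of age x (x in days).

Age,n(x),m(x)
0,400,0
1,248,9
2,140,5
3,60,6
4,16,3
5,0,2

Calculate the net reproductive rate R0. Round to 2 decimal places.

8.35

lx = nx/n0 = nx/400: 1, 0.62, 0.35, 0.15, 0.04, 0
lx·mx by age: 0, 5.58, 1.75, 0.9, 0.12, 0
R0 = Σ lx·mx = 8.35 → 8.35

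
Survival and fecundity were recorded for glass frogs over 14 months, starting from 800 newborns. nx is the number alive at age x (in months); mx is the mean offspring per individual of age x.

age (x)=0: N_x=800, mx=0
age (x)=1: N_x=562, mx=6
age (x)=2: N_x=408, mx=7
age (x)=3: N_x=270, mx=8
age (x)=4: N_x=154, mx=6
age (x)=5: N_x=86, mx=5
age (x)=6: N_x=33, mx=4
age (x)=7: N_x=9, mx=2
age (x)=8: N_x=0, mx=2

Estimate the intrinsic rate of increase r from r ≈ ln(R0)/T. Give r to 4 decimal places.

lx = nx/n0 = nx/800: 1, 0.7025, 0.51, 0.3375, 0.1925, 0.1075, 0.04125, 0.01125, 0
R0 = Σ lx·mx = 0 + 4.215 + 3.57 + 2.7 + 1.155 + 0.5375 + 0.165 + 0.0225 + 0 = 12.365
Σ x·lx·mx = 27.91; T = 27.91/12.365 = 2.25718…
r ≈ ln(R0)/T = ln(12.365)/2.25718… = 1.114166… → 1.1142

1.1142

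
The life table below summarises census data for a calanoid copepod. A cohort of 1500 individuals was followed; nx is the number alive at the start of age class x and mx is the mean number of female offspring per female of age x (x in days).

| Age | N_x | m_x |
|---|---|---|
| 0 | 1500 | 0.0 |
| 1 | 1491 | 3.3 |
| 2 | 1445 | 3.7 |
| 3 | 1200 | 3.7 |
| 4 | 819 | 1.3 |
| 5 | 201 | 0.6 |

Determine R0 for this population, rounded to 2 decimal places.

lx = nx/n0 = nx/1500: 1, 0.994, 0.96333…, 0.8, 0.546, 0.134
lx·mx by age: 0, 3.2802, 3.564333…, 2.96, 0.7098, 0.0804
R0 = Σ lx·mx = 10.594733… → 10.59

10.59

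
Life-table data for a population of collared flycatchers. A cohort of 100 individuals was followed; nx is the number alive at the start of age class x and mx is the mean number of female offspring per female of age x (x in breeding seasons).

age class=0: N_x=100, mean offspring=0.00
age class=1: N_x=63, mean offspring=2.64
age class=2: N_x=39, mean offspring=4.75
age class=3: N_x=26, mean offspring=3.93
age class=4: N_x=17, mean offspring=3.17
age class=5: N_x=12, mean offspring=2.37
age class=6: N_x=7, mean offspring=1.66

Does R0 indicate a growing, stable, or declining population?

lx = nx/n0 = nx/100: 1, 0.63, 0.39, 0.26, 0.17, 0.12, 0.07
R0 = Σ lx·mx = 0 + 1.6632 + 1.8525 + 1.0218 + 0.5389 + 0.2844 + 0.1162 = 5.477
R0 > 1, so the population is growing.

growing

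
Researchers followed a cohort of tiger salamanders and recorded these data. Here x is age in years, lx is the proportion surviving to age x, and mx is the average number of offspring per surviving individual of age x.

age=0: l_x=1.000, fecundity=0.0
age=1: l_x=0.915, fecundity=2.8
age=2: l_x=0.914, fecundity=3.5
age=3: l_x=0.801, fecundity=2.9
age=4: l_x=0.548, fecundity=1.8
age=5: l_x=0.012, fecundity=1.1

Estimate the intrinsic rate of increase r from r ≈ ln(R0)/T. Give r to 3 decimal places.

R0 = Σ lx·mx = 0 + 2.562 + 3.199 + 2.3229 + 0.9864 + 0.0132 = 9.0835
Σ x·lx·mx = 19.9403; T = 19.9403/9.0835 = 2.19522…
r ≈ ln(R0)/T = ln(9.0835)/2.19522… = 1.00512… → 1.005

1.005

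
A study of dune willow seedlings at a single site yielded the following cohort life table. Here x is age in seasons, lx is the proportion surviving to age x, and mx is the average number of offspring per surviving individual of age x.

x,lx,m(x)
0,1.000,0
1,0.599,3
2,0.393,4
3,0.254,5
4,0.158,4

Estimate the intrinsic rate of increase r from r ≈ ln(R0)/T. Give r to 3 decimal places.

0.777

R0 = Σ lx·mx = 0 + 1.797 + 1.572 + 1.27 + 0.632 = 5.271
Σ x·lx·mx = 11.279; T = 11.279/5.271 = 2.13982…
r ≈ ln(R0)/T = ln(5.271)/2.13982… = 0.7768… → 0.777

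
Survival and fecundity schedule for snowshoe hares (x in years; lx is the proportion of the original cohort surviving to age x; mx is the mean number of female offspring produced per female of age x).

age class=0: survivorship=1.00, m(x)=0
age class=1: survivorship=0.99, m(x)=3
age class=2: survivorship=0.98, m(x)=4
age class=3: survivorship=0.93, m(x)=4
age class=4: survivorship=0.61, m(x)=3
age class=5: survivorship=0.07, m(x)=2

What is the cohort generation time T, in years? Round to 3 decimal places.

2.384

lx·mx: 0, 2.97, 3.92, 3.72, 1.83, 0.14 → R0 = 12.58
x·lx·mx: 0, 2.97, 7.84, 11.16, 7.32, 0.7 → Σ = 29.99
T = 29.99 / 12.58 = 2.383943… → 2.384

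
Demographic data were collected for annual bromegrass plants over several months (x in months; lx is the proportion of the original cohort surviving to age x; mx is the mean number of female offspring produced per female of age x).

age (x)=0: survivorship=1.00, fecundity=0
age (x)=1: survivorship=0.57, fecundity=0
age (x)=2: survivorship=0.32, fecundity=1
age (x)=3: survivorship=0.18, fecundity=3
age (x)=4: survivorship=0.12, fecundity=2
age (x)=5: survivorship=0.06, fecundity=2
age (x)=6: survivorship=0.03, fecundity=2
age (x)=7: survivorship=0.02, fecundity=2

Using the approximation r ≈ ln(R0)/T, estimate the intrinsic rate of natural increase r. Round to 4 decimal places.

R0 = Σ lx·mx = 0 + 0 + 0.32 + 0.54 + 0.24 + 0.12 + 0.06 + 0.04 = 1.32
Σ x·lx·mx = 4.46; T = 4.46/1.32 = 3.37879…
r ≈ ln(R0)/T = ln(1.32)/3.37879… = 0.082169… → 0.0822

0.0822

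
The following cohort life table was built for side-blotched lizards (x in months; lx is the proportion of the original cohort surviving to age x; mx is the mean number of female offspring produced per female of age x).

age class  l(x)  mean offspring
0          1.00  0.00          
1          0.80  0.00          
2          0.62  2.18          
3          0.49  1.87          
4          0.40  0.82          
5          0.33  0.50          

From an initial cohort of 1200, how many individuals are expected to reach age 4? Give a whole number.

480

Expected survivors = N0 · l_4 = 1200 × 0.40 = 480 → 480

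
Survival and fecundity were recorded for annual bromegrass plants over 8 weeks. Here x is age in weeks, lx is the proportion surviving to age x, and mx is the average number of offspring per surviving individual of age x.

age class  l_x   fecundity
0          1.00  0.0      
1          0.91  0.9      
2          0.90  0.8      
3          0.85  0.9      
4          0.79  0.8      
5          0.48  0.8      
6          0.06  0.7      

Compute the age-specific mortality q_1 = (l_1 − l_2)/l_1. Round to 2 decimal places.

0.01

q_1 = (l_1 − l_2) / l_1 = (0.91 − 0.9) / 0.91
     = 0.01 / 0.91 = 0.010989… → 0.01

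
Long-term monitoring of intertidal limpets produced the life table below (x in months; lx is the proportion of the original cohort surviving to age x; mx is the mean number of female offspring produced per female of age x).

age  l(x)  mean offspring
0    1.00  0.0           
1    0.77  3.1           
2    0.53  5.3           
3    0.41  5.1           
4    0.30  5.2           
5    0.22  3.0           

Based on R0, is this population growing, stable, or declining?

R0 = Σ lx·mx = 0 + 2.387 + 2.809 + 2.091 + 1.56 + 0.66 = 9.507
R0 > 1, so the population is growing.

growing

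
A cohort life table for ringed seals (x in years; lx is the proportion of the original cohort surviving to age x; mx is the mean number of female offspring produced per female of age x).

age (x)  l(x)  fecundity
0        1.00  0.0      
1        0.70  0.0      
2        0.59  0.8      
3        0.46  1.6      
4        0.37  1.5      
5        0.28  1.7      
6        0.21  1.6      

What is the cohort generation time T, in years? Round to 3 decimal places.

lx·mx: 0, 0, 0.472, 0.736, 0.555, 0.476, 0.336 → R0 = 2.575
x·lx·mx: 0, 0, 0.944, 2.208, 2.22, 2.38, 2.016 → Σ = 9.768
T = 9.768 / 2.575 = 3.793398… → 3.793

3.793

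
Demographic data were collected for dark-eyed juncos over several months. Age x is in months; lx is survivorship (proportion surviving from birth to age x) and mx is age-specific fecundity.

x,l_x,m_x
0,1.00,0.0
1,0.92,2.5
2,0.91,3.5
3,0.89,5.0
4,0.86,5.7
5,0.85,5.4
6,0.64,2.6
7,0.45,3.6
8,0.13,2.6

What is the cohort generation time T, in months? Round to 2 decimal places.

3.84

lx·mx: 0, 2.3, 3.185, 4.45, 4.902, 4.59, 1.664, 1.62, 0.338 → R0 = 23.049
x·lx·mx: 0, 2.3, 6.37, 13.35, 19.608, 22.95, 9.984, 11.34, 2.704 → Σ = 88.606
T = 88.606 / 23.049 = 3.844245… → 3.84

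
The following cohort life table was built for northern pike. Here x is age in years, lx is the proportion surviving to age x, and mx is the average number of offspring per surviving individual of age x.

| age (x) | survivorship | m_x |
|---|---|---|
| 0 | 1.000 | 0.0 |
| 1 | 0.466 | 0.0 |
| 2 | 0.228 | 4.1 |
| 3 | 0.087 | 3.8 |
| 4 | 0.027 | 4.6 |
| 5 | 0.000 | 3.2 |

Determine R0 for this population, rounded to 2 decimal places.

1.39

lx·mx by age: 0, 0, 0.9348, 0.3306, 0.1242, 0
R0 = Σ lx·mx = 1.3896 → 1.39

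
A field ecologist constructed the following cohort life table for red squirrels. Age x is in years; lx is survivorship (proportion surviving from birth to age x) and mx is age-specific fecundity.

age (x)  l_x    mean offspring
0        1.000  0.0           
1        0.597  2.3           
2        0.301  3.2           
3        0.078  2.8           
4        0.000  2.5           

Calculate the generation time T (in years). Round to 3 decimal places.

1.548

lx·mx: 0, 1.3731, 0.9632, 0.2184, 0 → R0 = 2.5547
x·lx·mx: 0, 1.3731, 1.9264, 0.6552, 0 → Σ = 3.9547
T = 3.9547 / 2.5547 = 1.54801… → 1.548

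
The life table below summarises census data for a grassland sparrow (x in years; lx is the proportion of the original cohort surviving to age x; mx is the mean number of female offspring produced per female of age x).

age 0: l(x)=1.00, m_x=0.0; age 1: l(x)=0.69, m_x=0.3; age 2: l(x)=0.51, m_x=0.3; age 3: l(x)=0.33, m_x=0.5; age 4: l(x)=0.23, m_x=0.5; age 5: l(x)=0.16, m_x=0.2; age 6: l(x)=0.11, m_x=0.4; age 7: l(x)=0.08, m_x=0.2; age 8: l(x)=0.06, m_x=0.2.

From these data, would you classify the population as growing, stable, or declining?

declining

R0 = Σ lx·mx = 0 + 0.207 + 0.153 + 0.165 + 0.115 + 0.032 + 0.044 + 0.016 + 0.012 = 0.744
R0 < 1, so the population is declining.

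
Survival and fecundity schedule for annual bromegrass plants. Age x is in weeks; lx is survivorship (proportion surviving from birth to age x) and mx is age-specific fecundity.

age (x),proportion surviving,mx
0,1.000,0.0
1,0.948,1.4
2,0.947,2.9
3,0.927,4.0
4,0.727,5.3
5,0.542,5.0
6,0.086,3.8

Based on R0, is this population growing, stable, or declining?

R0 = Σ lx·mx = 0 + 1.3272 + 2.7463 + 3.708 + 3.8531 + 2.71 + 0.3268 = 14.6714
R0 > 1, so the population is growing.

growing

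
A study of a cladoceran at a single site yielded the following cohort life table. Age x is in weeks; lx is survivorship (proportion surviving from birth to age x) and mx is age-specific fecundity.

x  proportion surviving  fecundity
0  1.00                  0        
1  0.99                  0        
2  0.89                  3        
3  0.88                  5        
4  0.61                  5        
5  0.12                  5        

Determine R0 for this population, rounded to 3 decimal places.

10.720

lx·mx by age: 0, 0, 2.67, 4.4, 3.05, 0.6
R0 = Σ lx·mx = 10.72 → 10.720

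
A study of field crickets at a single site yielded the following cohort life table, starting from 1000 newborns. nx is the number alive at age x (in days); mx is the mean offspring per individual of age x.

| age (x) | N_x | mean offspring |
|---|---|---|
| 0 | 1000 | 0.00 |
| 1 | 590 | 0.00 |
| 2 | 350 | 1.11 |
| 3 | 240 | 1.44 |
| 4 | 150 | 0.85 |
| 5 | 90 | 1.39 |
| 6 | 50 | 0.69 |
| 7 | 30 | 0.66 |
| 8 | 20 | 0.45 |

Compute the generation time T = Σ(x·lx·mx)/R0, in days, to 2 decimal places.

3.21

lx = nx/n0 = nx/1000: 1, 0.59, 0.35, 0.24, 0.15, 0.09, 0.05, 0.03, 0.02
lx·mx: 0, 0, 0.3885, 0.3456, 0.1275, 0.1251, 0.0345, 0.0198, 0.009 → R0 = 1.05
x·lx·mx: 0, 0, 0.777, 1.0368, 0.51, 0.6255, 0.207, 0.1386, 0.072 → Σ = 3.3669
T = 3.3669 / 1.05 = 3.206571… → 3.21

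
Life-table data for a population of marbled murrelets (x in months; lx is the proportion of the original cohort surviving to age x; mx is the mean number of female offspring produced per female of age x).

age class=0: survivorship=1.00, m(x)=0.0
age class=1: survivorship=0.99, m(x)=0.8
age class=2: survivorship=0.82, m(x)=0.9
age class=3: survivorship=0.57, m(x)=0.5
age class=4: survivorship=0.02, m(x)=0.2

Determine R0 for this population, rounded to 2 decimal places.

1.82

lx·mx by age: 0, 0.792, 0.738, 0.285, 0.004
R0 = Σ lx·mx = 1.819 → 1.82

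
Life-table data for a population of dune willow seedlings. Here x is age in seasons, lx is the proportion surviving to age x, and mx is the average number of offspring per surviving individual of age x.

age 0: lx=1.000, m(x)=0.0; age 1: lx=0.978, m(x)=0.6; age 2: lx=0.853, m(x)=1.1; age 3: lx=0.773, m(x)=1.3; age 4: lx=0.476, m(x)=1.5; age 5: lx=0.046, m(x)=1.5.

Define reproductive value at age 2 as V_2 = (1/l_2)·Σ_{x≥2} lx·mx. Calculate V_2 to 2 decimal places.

lx·mx for x ≥ 2: 0.9383, 1.0049, 0.714, 0.069 → sum = 2.7262
V_2 = 2.7262 / l_2 = 2.7262 / 0.853 = 3.196014… → 3.20

3.20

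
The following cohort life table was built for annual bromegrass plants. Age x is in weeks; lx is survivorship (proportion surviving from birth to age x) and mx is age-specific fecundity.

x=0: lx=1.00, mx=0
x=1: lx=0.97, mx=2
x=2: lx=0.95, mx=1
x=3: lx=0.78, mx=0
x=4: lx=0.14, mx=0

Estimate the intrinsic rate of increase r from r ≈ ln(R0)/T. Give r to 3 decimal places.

R0 = Σ lx·mx = 0 + 1.94 + 0.95 + 0 + 0 = 2.89
Σ x·lx·mx = 3.84; T = 3.84/2.89 = 1.32872…
r ≈ ln(R0)/T = ln(2.89)/1.32872… = 0.79871… → 0.799

0.799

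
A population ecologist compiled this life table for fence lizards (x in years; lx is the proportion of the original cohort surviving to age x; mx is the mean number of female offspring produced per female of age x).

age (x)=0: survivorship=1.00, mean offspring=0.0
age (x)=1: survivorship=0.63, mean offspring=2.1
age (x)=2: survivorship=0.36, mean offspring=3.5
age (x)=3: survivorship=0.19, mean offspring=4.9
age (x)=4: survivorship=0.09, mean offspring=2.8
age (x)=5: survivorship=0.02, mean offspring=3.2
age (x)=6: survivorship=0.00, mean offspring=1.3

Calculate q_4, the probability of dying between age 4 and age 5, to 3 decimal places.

0.778

q_4 = (l_4 − l_5) / l_4 = (0.09 − 0.02) / 0.09
     = 0.07 / 0.09 = 0.777778… → 0.778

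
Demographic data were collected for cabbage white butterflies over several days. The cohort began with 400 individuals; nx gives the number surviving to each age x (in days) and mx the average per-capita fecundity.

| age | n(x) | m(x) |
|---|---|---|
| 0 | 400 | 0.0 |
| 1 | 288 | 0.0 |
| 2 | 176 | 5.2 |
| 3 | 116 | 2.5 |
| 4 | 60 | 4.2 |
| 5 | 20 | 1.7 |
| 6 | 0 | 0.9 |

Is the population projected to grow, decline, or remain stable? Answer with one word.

growing

lx = nx/n0 = nx/400: 1, 0.72, 0.44, 0.29, 0.15, 0.05, 0
R0 = Σ lx·mx = 0 + 0 + 2.288 + 0.725 + 0.63 + 0.085 + 0 = 3.728
R0 > 1, so the population is growing.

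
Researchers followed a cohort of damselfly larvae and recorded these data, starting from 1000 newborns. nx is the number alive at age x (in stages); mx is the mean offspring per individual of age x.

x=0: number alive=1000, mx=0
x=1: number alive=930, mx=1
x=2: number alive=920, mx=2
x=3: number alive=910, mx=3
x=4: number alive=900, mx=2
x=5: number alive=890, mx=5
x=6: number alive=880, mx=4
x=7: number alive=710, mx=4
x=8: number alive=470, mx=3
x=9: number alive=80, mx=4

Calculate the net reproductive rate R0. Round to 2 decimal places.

lx = nx/n0 = nx/1000: 1, 0.93, 0.92, 0.91, 0.9, 0.89, 0.88, 0.71, 0.47, 0.08
lx·mx by age: 0, 0.93, 1.84, 2.73, 1.8, 4.45, 3.52, 2.84, 1.41, 0.32
R0 = Σ lx·mx = 19.84 → 19.84

19.84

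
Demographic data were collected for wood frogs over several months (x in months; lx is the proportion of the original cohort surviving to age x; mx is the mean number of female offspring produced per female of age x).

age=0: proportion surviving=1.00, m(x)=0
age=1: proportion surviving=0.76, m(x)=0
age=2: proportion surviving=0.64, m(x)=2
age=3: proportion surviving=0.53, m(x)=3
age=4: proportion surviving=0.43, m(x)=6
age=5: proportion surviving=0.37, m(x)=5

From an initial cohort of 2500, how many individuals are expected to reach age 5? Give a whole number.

925

Expected survivors = N0 · l_5 = 2500 × 0.37 = 925 → 925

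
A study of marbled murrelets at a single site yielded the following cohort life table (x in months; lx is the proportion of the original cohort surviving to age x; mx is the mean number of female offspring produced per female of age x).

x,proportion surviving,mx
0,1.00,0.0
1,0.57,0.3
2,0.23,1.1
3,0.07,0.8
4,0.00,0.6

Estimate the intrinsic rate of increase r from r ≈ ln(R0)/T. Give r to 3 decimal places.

R0 = Σ lx·mx = 0 + 0.171 + 0.253 + 0.056 + 0 = 0.48
Σ x·lx·mx = 0.845; T = 0.845/0.48 = 1.76042…
r ≈ ln(R0)/T = ln(0.48)/1.76042… = -0.41693… → -0.417

-0.417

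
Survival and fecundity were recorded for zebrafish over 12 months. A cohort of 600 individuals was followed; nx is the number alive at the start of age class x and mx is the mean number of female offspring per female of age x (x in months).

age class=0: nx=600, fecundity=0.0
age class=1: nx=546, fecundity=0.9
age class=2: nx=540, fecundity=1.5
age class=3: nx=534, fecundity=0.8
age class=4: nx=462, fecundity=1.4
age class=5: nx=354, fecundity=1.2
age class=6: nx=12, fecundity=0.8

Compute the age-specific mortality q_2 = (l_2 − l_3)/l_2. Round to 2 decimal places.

0.01

lx = nx/n0 = nx/600: 1, 0.91, 0.9, 0.89, 0.77, 0.59, 0.02
q_2 = (l_2 − l_3) / l_2 = (0.9 − 0.89) / 0.9
     = 0.01 / 0.9 = 0.011111… → 0.01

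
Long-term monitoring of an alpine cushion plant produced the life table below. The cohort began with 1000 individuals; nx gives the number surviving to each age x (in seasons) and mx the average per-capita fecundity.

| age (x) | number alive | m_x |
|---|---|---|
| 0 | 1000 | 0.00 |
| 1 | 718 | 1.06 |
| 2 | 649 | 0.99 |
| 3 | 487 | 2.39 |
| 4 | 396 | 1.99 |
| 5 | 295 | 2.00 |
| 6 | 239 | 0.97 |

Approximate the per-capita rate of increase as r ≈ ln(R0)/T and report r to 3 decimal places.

0.458

lx = nx/n0 = nx/1000: 1, 0.718, 0.649, 0.487, 0.396, 0.295, 0.239
R0 = Σ lx·mx = 0 + 0.76108 + 0.64251 + 1.16393 + 0.78804 + 0.59 + 0.23183 = 4.17739
Σ x·lx·mx = 13.03103; T = 13.03103/4.17739 = 3.11942…
r ≈ ln(R0)/T = ln(4.17739)/3.11942… = 0.45832… → 0.458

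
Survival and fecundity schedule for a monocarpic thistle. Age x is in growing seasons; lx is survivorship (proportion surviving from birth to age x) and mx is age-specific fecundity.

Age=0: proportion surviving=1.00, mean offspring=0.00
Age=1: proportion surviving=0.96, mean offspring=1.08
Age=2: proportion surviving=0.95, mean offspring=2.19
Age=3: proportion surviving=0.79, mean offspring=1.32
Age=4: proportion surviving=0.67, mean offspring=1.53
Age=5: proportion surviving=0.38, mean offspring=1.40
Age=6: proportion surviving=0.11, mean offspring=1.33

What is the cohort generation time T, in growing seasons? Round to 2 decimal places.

2.72

lx·mx: 0, 1.0368, 2.0805, 1.0428, 1.0251, 0.532, 0.1463 → R0 = 5.8635
x·lx·mx: 0, 1.0368, 4.161, 3.1284, 4.1004, 2.66, 0.8778 → Σ = 15.9644
T = 15.9644 / 5.8635 = 2.722674… → 2.72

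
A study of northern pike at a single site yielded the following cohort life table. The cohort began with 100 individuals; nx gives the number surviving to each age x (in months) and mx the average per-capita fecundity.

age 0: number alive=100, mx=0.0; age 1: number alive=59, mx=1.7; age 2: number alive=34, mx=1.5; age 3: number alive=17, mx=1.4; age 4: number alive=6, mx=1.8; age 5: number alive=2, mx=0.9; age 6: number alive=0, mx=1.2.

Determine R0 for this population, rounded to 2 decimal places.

1.88

lx = nx/n0 = nx/100: 1, 0.59, 0.34, 0.17, 0.06, 0.02, 0
lx·mx by age: 0, 1.003, 0.51, 0.238, 0.108, 0.018, 0
R0 = Σ lx·mx = 1.877 → 1.88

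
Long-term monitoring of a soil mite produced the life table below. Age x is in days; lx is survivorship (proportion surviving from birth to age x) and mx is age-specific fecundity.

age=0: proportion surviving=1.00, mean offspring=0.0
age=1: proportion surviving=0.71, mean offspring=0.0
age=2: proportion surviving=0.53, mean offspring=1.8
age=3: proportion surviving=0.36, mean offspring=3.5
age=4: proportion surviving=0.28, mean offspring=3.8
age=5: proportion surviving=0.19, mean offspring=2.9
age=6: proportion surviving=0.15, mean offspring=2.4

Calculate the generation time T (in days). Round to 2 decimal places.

3.55

lx·mx: 0, 0, 0.954, 1.26, 1.064, 0.551, 0.36 → R0 = 4.189
x·lx·mx: 0, 0, 1.908, 3.78, 4.256, 2.755, 2.16 → Σ = 14.859
T = 14.859 / 4.189 = 3.547147… → 3.55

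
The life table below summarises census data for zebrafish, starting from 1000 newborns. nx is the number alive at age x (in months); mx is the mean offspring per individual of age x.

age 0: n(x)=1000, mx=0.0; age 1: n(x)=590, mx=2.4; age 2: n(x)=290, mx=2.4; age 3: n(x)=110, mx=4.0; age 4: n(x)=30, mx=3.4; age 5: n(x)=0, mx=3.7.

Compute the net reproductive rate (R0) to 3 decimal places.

lx = nx/n0 = nx/1000: 1, 0.59, 0.29, 0.11, 0.03, 0
lx·mx by age: 0, 1.416, 0.696, 0.44, 0.102, 0
R0 = Σ lx·mx = 2.654 → 2.654

2.654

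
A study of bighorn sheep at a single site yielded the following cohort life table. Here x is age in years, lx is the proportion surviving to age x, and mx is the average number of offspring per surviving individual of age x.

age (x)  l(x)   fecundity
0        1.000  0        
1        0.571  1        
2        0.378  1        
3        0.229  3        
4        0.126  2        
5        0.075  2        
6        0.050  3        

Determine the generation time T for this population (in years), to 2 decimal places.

lx·mx: 0, 0.571, 0.378, 0.687, 0.252, 0.15, 0.15 → R0 = 2.188
x·lx·mx: 0, 0.571, 0.756, 2.061, 1.008, 0.75, 0.9 → Σ = 6.046
T = 6.046 / 2.188 = 2.763254… → 2.76

2.76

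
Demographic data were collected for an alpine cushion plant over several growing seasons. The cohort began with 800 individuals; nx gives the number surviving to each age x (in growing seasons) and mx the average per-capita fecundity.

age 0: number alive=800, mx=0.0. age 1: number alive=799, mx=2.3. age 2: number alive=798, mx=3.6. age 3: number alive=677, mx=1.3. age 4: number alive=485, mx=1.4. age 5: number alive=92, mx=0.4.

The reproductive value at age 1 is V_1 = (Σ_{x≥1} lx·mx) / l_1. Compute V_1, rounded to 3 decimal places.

lx = nx/n0 = nx/800: 1, 0.99875, 0.9975, 0.84625, 0.60625, 0.115
lx·mx for x ≥ 1: 2.297125, 3.591, 1.100125, 0.84875, 0.046 → sum = 7.883
V_1 = 7.883 / l_1 = 7.883 / 0.99875 = 7.892866… → 7.893

7.893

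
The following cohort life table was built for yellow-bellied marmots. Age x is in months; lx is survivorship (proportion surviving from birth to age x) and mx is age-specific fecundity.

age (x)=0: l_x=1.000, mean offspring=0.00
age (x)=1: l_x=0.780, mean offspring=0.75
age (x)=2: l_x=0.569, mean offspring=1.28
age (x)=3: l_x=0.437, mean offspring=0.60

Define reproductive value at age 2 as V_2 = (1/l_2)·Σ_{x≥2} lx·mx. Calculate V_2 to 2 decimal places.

1.74

lx·mx for x ≥ 2: 0.72832, 0.2622 → sum = 0.99052
V_2 = 0.99052 / l_2 = 0.99052 / 0.569 = 1.740808… → 1.74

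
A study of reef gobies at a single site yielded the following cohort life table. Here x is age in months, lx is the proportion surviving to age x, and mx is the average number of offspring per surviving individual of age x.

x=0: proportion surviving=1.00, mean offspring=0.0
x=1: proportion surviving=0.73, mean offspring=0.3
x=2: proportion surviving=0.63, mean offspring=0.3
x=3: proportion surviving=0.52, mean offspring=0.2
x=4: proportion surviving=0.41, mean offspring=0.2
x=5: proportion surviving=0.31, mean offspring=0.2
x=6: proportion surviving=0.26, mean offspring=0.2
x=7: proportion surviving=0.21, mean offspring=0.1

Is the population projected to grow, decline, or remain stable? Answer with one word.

declining

R0 = Σ lx·mx = 0 + 0.219 + 0.189 + 0.104 + 0.082 + 0.062 + 0.052 + 0.021 = 0.729
R0 < 1, so the population is declining.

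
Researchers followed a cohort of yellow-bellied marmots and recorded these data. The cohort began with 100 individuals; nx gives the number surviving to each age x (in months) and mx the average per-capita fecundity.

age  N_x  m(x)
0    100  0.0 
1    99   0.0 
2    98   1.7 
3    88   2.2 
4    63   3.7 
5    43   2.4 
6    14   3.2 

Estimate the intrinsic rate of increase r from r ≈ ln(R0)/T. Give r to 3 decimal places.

0.564

lx = nx/n0 = nx/100: 1, 0.99, 0.98, 0.88, 0.63, 0.43, 0.14
R0 = Σ lx·mx = 0 + 0 + 1.666 + 1.936 + 2.331 + 1.032 + 0.448 = 7.413
Σ x·lx·mx = 26.312; T = 26.312/7.413 = 3.54944…
r ≈ ln(R0)/T = ln(7.413)/3.54944… = 0.56438… → 0.564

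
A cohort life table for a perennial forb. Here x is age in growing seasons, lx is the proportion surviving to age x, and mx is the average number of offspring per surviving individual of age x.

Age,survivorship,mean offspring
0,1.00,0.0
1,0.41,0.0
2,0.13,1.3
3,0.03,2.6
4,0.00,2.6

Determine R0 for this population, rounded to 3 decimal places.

0.247

lx·mx by age: 0, 0, 0.169, 0.078, 0
R0 = Σ lx·mx = 0.247 → 0.247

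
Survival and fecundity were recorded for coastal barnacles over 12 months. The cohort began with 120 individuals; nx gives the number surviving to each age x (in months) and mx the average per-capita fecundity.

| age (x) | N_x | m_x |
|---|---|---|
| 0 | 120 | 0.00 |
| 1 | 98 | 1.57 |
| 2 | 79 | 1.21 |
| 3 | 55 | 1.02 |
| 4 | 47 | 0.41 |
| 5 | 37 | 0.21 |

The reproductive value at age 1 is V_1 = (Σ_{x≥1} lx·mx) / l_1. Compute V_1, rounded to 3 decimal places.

lx = nx/n0 = nx/120: 1, 0.81667…, 0.65833…, 0.45833…, 0.39167…, 0.30833…
lx·mx for x ≥ 1: 1.282167…, 0.796583…, 0.4675…, 0.160583…, 0.06475… → sum = 2.771583…
V_1 = 2.771583… / l_1 = 2.771583… / 0.816667… = 3.393776… → 3.394

3.394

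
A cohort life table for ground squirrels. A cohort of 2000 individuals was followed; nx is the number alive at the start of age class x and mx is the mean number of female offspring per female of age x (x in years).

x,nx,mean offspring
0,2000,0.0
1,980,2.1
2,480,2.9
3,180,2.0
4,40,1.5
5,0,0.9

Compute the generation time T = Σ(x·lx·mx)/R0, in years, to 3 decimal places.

lx = nx/n0 = nx/2000: 1, 0.49, 0.24, 0.09, 0.02, 0
lx·mx: 0, 1.029, 0.696, 0.18, 0.03, 0 → R0 = 1.935
x·lx·mx: 0, 1.029, 1.392, 0.54, 0.12, 0 → Σ = 3.081
T = 3.081 / 1.935 = 1.592248… → 1.592

1.592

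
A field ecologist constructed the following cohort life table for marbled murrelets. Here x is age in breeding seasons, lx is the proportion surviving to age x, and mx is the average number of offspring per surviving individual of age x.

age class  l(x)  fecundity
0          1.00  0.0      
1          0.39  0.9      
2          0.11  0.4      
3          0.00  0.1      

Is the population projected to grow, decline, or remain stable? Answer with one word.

R0 = Σ lx·mx = 0 + 0.351 + 0.044 + 0 = 0.395
R0 < 1, so the population is declining.

declining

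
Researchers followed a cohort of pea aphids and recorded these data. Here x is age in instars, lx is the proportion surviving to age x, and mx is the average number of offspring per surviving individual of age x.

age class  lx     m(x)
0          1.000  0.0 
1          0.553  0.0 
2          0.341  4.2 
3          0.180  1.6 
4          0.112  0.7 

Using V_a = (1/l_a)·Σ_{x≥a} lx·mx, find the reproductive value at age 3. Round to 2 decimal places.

lx·mx for x ≥ 3: 0.288, 0.0784 → sum = 0.3664
V_3 = 0.3664 / l_3 = 0.3664 / 0.18 = 2.035556… → 2.04

2.04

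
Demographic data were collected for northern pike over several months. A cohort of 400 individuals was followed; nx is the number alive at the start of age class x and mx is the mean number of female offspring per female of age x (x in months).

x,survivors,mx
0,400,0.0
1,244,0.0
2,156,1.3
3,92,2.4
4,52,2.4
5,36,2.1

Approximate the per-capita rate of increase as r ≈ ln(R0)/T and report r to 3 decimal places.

0.143

lx = nx/n0 = nx/400: 1, 0.61, 0.39, 0.23, 0.13, 0.09
R0 = Σ lx·mx = 0 + 0 + 0.507 + 0.552 + 0.312 + 0.189 = 1.56
Σ x·lx·mx = 4.863; T = 4.863/1.56 = 3.11731…
r ≈ ln(R0)/T = ln(1.56)/3.11731… = 0.14265… → 0.143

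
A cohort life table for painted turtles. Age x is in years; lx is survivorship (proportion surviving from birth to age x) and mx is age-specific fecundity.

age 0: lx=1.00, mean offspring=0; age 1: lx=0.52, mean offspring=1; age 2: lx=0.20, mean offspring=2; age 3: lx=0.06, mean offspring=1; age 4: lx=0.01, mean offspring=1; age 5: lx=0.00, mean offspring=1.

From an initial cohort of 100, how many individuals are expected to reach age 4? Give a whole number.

Expected survivors = N0 · l_4 = 100 × 0.01 = 1 → 1

1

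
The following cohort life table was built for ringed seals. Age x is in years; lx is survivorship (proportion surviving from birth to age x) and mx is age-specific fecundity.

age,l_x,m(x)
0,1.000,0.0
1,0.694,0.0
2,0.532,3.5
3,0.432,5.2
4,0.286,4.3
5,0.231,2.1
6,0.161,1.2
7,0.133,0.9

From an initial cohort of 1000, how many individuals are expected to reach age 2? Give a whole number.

Expected survivors = N0 · l_2 = 1000 × 0.532 = 532 → 532

532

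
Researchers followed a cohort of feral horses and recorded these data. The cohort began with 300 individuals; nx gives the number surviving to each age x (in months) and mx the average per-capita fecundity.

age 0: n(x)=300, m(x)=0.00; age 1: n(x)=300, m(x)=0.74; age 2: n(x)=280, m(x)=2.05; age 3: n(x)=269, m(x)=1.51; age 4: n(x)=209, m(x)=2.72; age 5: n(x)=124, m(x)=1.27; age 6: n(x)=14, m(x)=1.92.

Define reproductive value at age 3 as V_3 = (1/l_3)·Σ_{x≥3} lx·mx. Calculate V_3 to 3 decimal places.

lx = nx/n0 = nx/300: 1, 1, 0.93333…, 0.89667…, 0.69667…, 0.41333…, 0.04667…
lx·mx for x ≥ 3: 1.353967…, 1.894933…, 0.524933…, 0.0896… → sum = 3.863433…
V_3 = 3.863433… / l_3 = 3.863433… / 0.896667… = 4.308662… → 4.309

4.309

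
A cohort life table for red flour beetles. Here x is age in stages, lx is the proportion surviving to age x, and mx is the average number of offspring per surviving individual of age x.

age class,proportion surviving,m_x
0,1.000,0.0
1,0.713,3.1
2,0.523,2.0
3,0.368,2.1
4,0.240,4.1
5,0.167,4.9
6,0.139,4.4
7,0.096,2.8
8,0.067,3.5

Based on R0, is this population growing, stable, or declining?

growing

R0 = Σ lx·mx = 0 + 2.2103 + 1.046 + 0.7728 + 0.984 + 0.8183 + 0.6116 + 0.2688 + 0.2345 = 6.9463
R0 > 1, so the population is growing.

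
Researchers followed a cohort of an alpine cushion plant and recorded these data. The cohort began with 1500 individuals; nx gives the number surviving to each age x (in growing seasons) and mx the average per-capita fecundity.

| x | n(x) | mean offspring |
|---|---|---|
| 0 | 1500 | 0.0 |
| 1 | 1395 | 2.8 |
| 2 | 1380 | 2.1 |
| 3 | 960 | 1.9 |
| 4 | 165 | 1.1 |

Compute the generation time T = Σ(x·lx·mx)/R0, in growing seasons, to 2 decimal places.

1.80

lx = nx/n0 = nx/1500: 1, 0.93, 0.92, 0.64, 0.11
lx·mx: 0, 2.604, 1.932, 1.216, 0.121 → R0 = 5.873
x·lx·mx: 0, 2.604, 3.864, 3.648, 0.484 → Σ = 10.6
T = 10.6 / 5.873 = 1.80487… → 1.80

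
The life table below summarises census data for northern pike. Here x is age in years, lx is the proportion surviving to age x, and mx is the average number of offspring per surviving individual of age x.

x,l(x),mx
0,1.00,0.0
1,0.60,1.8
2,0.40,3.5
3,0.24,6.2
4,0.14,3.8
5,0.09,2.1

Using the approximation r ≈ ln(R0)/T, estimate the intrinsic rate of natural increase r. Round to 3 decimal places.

R0 = Σ lx·mx = 0 + 1.08 + 1.4 + 1.488 + 0.532 + 0.189 = 4.689
Σ x·lx·mx = 11.417; T = 11.417/4.689 = 2.43485…
r ≈ ln(R0)/T = ln(4.689)/2.43485… = 0.63463… → 0.635

0.635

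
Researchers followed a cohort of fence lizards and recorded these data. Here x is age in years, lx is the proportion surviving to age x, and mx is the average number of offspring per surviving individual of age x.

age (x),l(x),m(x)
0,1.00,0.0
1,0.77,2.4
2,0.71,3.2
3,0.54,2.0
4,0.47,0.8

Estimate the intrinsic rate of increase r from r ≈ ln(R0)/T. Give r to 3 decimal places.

0.860

R0 = Σ lx·mx = 0 + 1.848 + 2.272 + 1.08 + 0.376 = 5.576
Σ x·lx·mx = 11.136; T = 11.136/5.576 = 1.99713…
r ≈ ln(R0)/T = ln(5.576)/1.99713… = 0.86047… → 0.860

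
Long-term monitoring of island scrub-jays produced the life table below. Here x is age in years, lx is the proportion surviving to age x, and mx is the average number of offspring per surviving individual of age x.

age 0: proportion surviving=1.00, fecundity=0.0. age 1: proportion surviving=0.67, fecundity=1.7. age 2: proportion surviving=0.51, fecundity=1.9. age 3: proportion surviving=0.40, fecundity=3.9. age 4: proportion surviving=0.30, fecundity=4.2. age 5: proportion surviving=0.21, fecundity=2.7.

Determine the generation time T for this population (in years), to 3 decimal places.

2.845

lx·mx: 0, 1.139, 0.969, 1.56, 1.26, 0.567 → R0 = 5.495
x·lx·mx: 0, 1.139, 1.938, 4.68, 5.04, 2.835 → Σ = 15.632
T = 15.632 / 5.495 = 2.844768… → 2.845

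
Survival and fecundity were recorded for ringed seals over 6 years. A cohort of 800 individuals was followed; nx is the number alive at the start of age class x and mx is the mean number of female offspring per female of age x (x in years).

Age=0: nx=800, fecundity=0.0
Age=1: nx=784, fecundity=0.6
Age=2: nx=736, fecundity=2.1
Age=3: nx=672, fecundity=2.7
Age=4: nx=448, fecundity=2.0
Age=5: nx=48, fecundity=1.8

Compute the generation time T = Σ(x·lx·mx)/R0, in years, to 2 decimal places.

2.71

lx = nx/n0 = nx/800: 1, 0.98, 0.92, 0.84, 0.56, 0.06
lx·mx: 0, 0.588, 1.932, 2.268, 1.12, 0.108 → R0 = 6.016
x·lx·mx: 0, 0.588, 3.864, 6.804, 4.48, 0.54 → Σ = 16.276
T = 16.276 / 6.016 = 2.705452… → 2.71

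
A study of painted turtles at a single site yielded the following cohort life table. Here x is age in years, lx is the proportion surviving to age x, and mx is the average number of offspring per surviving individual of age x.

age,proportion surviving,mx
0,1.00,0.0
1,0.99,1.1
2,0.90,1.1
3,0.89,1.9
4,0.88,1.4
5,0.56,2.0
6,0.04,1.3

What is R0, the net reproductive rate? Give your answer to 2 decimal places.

lx·mx by age: 0, 1.089, 0.99, 1.691, 1.232, 1.12, 0.052
R0 = Σ lx·mx = 6.174 → 6.17

6.17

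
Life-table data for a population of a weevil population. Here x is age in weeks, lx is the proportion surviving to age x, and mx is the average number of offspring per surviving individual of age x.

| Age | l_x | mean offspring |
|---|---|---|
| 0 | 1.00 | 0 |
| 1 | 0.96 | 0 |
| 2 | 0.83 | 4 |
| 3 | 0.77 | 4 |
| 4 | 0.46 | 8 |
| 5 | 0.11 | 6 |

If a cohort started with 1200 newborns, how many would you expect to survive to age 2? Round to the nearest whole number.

996

Expected survivors = N0 · l_2 = 1200 × 0.83 = 996 → 996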